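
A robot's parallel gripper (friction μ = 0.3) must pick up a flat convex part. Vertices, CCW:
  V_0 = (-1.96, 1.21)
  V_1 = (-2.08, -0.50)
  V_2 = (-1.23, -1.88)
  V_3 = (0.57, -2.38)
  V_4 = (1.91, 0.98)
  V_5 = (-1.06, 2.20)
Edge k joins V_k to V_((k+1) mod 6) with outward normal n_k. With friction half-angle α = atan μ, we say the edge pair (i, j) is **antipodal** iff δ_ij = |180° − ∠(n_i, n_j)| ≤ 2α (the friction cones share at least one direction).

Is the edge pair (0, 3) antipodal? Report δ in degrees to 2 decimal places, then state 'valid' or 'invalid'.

α = atan 0.3 = 16.70°;  2α = 33.40°
edge 0: e_0 = (-0.12, -1.71);  n_0 = (-0.9975, +0.0700)
edge 3: e_3 = (+1.34, +3.36);  n_3 = (+0.9289, -0.3704)
∠(n_0, n_3) = 162.27°
δ = |180° − 162.27°| = 17.73°
17.73° ≤ 2α = 33.40°  →  valid

δ = 17.73°, valid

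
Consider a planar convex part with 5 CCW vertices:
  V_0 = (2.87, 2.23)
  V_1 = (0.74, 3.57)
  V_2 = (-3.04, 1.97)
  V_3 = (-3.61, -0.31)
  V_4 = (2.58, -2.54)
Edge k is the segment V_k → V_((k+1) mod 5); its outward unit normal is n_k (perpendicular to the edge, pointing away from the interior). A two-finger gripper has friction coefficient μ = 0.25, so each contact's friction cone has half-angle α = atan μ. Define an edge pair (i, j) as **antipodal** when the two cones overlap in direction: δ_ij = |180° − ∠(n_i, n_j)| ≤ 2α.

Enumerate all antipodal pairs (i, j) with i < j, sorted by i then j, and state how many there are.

α = atan 0.25 = 14.04°;  2α = 28.07°
n_0 = (+0.5325, +0.8464)
n_1 = (-0.3898, +0.9209)
n_2 = (-0.9701, +0.2425)
n_3 = (-0.3389, -0.9408)
n_4 = (+0.9982, -0.0607)
  (0,1): δ = 124.88°  ·
  (0,2): δ = 71.86°  ·
  (0,3): δ = 12.36°  ✓
  (0,4): δ = 118.70°  ·
  (1,2): δ = 126.98°  ·
  (1,3): δ = 42.75°  ·
  (1,4): δ = 63.58°  ·
  (2,3): δ = 95.78°  ·
  (2,4): δ = 10.56°  ✓
  (3,4): δ = 73.67°  ·
antipodal pairs: 2

count = 2; pairs: (0,3), (2,4)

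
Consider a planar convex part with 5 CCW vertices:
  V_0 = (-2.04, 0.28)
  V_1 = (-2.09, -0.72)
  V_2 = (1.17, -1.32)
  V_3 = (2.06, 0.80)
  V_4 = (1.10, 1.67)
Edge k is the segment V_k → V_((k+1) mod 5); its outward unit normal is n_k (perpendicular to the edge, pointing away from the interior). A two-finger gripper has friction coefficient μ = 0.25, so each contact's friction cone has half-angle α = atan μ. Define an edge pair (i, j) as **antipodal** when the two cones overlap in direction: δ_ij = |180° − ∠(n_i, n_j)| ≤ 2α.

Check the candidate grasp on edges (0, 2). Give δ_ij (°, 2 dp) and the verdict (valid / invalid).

δ = 19.91°, valid

α = atan 0.25 = 14.04°;  2α = 28.07°
edge 0: e_0 = (-0.05, -1.00);  n_0 = (-0.9988, +0.0499)
edge 2: e_2 = (+0.89, +2.12);  n_2 = (+0.9220, -0.3871)
∠(n_0, n_2) = 160.09°
δ = |180° − 160.09°| = 19.91°
19.91° ≤ 2α = 28.07°  →  valid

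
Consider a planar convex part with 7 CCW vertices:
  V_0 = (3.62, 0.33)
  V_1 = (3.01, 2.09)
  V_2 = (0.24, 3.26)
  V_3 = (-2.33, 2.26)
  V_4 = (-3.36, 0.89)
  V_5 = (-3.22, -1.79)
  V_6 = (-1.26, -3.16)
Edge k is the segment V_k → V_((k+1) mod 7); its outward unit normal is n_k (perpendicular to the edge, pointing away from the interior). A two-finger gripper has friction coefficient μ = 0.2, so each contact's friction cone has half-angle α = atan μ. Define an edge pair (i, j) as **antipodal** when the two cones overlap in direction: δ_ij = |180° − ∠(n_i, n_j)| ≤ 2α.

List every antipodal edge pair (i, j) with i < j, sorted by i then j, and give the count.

α = atan 0.2 = 11.31°;  2α = 22.62°
n_0 = (+0.9449, +0.3275)
n_1 = (+0.3891, +0.9212)
n_2 = (-0.3626, +0.9319)
n_3 = (-0.7993, +0.6009)
n_4 = (-0.9986, -0.0522)
n_5 = (-0.5729, -0.8196)
n_6 = (+0.5817, -0.8134)
  (0,1): δ = 132.01°  ·
  (0,2): δ = 87.85°  ·
  (0,3): δ = 56.05°  ·
  (0,4): δ = 16.13°  ✓
  (0,5): δ = 35.93°  ·
  (0,6): δ = 106.46°  ·
  (1,2): δ = 135.84°  ·
  (1,3): δ = 104.04°  ·
  (1,4): δ = 64.11°  ·
  (1,5): δ = 12.05°  ✓
  (1,6): δ = 58.47°  ·
  (2,3): δ = 148.20°  ·
  (2,4): δ = 108.27°  ·
  (2,5): δ = 56.21°  ·
  (2,6): δ = 14.31°  ✓
  (3,4): δ = 140.07°  ·
  (3,5): δ = 88.02°  ·
  (3,6): δ = 17.49°  ✓
  (4,5): δ = 127.94°  ·
  (4,6): δ = 57.42°  ·
  (5,6): δ = 109.48°  ·
antipodal pairs: 4

count = 4; pairs: (0,4), (1,5), (2,6), (3,6)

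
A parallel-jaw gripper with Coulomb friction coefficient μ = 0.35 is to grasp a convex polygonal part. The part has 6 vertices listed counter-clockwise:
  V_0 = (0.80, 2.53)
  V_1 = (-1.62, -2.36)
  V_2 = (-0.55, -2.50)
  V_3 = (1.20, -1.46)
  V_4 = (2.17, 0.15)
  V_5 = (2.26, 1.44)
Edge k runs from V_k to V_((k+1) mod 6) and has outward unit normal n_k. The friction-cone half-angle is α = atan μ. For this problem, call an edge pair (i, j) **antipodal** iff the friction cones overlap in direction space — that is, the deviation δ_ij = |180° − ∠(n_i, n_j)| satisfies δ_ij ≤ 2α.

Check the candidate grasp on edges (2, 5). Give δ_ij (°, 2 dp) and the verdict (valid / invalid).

α = atan 0.35 = 19.29°;  2α = 38.58°
edge 2: e_2 = (+1.75, +1.04);  n_2 = (+0.5109, -0.8597)
edge 5: e_5 = (-1.46, +1.09);  n_5 = (+0.5982, +0.8013)
∠(n_2, n_5) = 112.53°
δ = |180° − 112.53°| = 67.47°
67.47° > 2α = 38.58°  →  invalid

δ = 67.47°, invalid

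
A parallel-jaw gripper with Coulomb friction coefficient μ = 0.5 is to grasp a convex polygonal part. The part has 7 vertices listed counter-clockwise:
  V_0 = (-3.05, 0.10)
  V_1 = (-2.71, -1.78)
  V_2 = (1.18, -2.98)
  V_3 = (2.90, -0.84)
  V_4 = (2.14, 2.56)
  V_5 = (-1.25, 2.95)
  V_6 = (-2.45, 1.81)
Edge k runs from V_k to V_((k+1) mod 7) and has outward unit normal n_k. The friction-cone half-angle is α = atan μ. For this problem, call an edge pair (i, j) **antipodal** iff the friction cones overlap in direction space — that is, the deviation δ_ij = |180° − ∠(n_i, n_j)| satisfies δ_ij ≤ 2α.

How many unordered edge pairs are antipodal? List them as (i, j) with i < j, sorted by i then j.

count = 6; pairs: (0,2), (0,3), (1,4), (2,5), (2,6), (3,6)

α = atan 0.5 = 26.57°;  2α = 53.13°
n_0 = (-0.9840, -0.1780)
n_1 = (-0.2948, -0.9556)
n_2 = (+0.7794, -0.6265)
n_3 = (+0.9759, +0.2181)
n_4 = (+0.1143, +0.9934)
n_5 = (-0.6887, +0.7250)
n_6 = (-0.9436, +0.3311)
  (0,1): δ = 117.40°  ·
  (0,2): δ = 49.04°  ✓
  (0,3): δ = 2.35°  ✓
  (0,4): δ = 73.19°  ·
  (0,5): δ = 123.28°  ·
  (0,6): δ = 150.41°  ·
  (1,2): δ = 111.65°  ·
  (1,3): δ = 60.26°  ·
  (1,4): δ = 10.58°  ✓
  (1,5): δ = 60.68°  ·
  (1,6): δ = 87.81°  ·
  (2,3): δ = 128.61°  ·
  (2,4): δ = 57.77°  ·
  (2,5): δ = 7.68°  ✓
  (2,6): δ = 19.46°  ✓
  (3,4): δ = 109.16°  ·
  (3,5): δ = 59.07°  ·
  (3,6): δ = 31.93°  ✓
  (4,5): δ = 129.91°  ·
  (4,6): δ = 102.77°  ·
  (5,6): δ = 152.87°  ·
antipodal pairs: 6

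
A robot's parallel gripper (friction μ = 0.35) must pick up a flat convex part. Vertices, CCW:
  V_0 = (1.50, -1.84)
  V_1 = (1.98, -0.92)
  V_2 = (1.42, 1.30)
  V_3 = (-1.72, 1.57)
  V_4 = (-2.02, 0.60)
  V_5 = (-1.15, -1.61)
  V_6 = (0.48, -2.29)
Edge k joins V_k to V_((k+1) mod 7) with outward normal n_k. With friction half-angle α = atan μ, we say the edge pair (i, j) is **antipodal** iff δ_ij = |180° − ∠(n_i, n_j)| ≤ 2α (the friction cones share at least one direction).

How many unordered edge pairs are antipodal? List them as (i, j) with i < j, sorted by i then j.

count = 5; pairs: (0,3), (1,3), (1,4), (2,5), (2,6)

α = atan 0.35 = 19.29°;  2α = 38.58°
n_0 = (+0.8866, -0.4626)
n_1 = (+0.9696, +0.2446)
n_2 = (+0.0857, +0.9963)
n_3 = (-0.9554, +0.2955)
n_4 = (-0.9305, -0.3663)
n_5 = (-0.3850, -0.9229)
n_6 = (+0.4036, -0.9149)
  (0,1): δ = 138.29°  ·
  (0,2): δ = 67.36°  ·
  (0,3): δ = 10.37°  ✓
  (0,4): δ = 49.04°  ·
  (0,5): δ = 94.91°  ·
  (0,6): δ = 141.36°  ·
  (1,2): δ = 109.07°  ·
  (1,3): δ = 31.34°  ✓
  (1,4): δ = 7.33°  ✓
  (1,5): δ = 53.20°  ·
  (1,6): δ = 99.65°  ·
  (2,3): δ = 102.27°  ·
  (2,4): δ = 63.60°  ·
  (2,5): δ = 17.73°  ✓
  (2,6): δ = 28.72°  ✓
  (3,4): δ = 141.33°  ·
  (3,5): δ = 95.46°  ·
  (3,6): δ = 49.01°  ·
  (4,5): δ = 134.13°  ·
  (4,6): δ = 87.68°  ·
  (5,6): δ = 133.55°  ·
antipodal pairs: 5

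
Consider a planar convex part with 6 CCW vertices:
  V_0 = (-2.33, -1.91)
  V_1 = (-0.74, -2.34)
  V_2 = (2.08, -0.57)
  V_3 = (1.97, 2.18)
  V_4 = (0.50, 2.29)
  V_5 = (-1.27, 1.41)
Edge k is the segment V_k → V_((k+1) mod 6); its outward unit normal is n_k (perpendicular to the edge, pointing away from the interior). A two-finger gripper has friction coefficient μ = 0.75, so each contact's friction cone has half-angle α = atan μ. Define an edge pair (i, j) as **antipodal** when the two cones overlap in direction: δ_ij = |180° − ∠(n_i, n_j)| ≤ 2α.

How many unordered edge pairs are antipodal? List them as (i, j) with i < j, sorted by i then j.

count = 8; pairs: (0,2), (0,3), (0,4), (1,3), (1,4), (1,5), (2,4), (2,5)

α = atan 0.75 = 36.87°;  2α = 73.74°
n_0 = (-0.2611, -0.9653)
n_1 = (+0.5316, -0.8470)
n_2 = (+0.9992, +0.0400)
n_3 = (+0.0746, +0.9972)
n_4 = (-0.4452, +0.8954)
n_5 = (-0.9526, +0.3042)
  (0,1): δ = 132.75°  ·
  (0,2): δ = 72.58°  ✓
  (0,3): δ = 10.85°  ✓
  (0,4): δ = 41.57°  ✓
  (0,5): δ = 87.43°  ·
  (1,2): δ = 119.82°  ·
  (1,3): δ = 36.39°  ✓
  (1,4): δ = 5.68°  ✓
  (1,5): δ = 40.18°  ✓
  (2,3): δ = 96.57°  ·
  (2,4): δ = 65.86°  ✓
  (2,5): δ = 20.00°  ✓
  (3,4): δ = 149.29°  ·
  (3,5): δ = 103.43°  ·
  (4,5): δ = 134.14°  ·
antipodal pairs: 8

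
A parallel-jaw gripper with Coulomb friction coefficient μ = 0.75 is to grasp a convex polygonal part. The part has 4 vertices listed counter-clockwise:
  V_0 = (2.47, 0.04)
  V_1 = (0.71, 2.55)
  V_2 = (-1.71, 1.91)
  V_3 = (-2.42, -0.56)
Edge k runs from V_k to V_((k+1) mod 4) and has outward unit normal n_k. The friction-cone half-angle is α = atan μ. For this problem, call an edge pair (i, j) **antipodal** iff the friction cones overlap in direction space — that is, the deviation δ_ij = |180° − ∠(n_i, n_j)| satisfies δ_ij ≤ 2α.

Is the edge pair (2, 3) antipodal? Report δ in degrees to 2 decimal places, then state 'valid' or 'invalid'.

δ = 66.97°, valid

α = atan 0.75 = 36.87°;  2α = 73.74°
edge 2: e_2 = (-0.71, -2.47);  n_2 = (-0.9611, +0.2763)
edge 3: e_3 = (+4.89, +0.60);  n_3 = (+0.1218, -0.9926)
∠(n_2, n_3) = 113.03°
δ = |180° − 113.03°| = 66.97°
66.97° ≤ 2α = 73.74°  →  valid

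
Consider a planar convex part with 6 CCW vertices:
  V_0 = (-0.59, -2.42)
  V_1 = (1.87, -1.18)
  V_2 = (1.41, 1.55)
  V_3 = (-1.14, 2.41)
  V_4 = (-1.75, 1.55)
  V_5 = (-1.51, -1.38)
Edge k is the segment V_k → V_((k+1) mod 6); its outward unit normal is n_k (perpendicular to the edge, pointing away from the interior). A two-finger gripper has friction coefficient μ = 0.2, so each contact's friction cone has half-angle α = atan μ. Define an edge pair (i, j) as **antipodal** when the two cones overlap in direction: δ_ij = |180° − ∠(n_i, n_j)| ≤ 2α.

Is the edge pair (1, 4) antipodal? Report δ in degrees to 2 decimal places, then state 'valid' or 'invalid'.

α = atan 0.2 = 11.31°;  2α = 22.62°
edge 1: e_1 = (-0.46, +2.73);  n_1 = (+0.9861, +0.1662)
edge 4: e_4 = (+0.24, -2.93);  n_4 = (-0.9967, -0.0816)
∠(n_1, n_4) = 175.12°
δ = |180° − 175.12°| = 4.88°
4.88° ≤ 2α = 22.62°  →  valid

δ = 4.88°, valid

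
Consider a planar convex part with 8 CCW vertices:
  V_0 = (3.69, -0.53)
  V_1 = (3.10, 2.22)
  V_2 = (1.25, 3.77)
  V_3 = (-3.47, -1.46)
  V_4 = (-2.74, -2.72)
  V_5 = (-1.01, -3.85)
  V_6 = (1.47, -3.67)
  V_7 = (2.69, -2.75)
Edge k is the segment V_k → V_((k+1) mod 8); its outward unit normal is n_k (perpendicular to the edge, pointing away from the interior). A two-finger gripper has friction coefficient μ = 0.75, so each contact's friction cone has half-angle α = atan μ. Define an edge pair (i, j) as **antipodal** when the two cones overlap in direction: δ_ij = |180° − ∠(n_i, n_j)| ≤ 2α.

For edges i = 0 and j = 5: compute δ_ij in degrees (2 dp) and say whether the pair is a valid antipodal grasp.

δ = 82.04°, invalid

α = atan 0.75 = 36.87°;  2α = 73.74°
edge 0: e_0 = (-0.59, +2.75);  n_0 = (+0.9778, +0.2098)
edge 5: e_5 = (+2.48, +0.18);  n_5 = (+0.0724, -0.9974)
∠(n_0, n_5) = 97.96°
δ = |180° − 97.96°| = 82.04°
82.04° > 2α = 73.74°  →  invalid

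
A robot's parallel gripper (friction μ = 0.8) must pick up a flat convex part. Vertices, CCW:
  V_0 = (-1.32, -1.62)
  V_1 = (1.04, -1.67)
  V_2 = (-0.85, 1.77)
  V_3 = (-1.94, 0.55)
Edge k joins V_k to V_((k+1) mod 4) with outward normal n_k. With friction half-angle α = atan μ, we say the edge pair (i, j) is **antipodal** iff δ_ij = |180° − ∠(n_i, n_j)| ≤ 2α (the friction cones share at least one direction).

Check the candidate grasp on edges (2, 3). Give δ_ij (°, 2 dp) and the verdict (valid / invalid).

δ = 122.28°, invalid

α = atan 0.8 = 38.66°;  2α = 77.32°
edge 2: e_2 = (-1.09, -1.22);  n_2 = (-0.7457, +0.6663)
edge 3: e_3 = (+0.62, -2.17);  n_3 = (-0.9615, -0.2747)
∠(n_2, n_3) = 57.72°
δ = |180° − 57.72°| = 122.28°
122.28° > 2α = 77.32°  →  invalid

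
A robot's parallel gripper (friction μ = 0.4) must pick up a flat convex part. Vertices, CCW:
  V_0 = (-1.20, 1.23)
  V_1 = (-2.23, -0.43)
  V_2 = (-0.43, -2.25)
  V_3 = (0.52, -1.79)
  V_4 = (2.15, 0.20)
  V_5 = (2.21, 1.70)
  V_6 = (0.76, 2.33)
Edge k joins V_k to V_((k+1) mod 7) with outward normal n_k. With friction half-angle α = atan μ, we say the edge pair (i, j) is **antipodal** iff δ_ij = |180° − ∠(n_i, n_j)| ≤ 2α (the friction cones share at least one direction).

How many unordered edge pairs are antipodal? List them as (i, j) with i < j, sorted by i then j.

α = atan 0.4 = 21.80°;  2α = 43.60°
n_0 = (-0.8497, +0.5272)
n_1 = (-0.7110, -0.7032)
n_2 = (+0.4358, -0.9000)
n_3 = (+0.7736, -0.6337)
n_4 = (+0.9992, -0.0400)
n_5 = (+0.3985, +0.9172)
n_6 = (-0.4894, +0.8721)
  (0,1): δ = 103.50°  ·
  (0,2): δ = 32.34°  ✓
  (0,3): δ = 7.50°  ✓
  (0,4): δ = 29.53°  ✓
  (0,5): δ = 98.33°  ·
  (0,6): δ = 151.12°  ·
  (1,2): δ = 108.85°  ·
  (1,3): δ = 84.00°  ·
  (1,4): δ = 46.97°  ·
  (1,5): δ = 21.83°  ✓
  (1,6): δ = 74.62°  ·
  (2,3): δ = 155.16°  ·
  (2,4): δ = 118.13°  ·
  (2,5): δ = 49.32°  ·
  (2,6): δ = 3.47°  ✓
  (3,4): δ = 142.97°  ·
  (3,5): δ = 74.16°  ·
  (3,6): δ = 21.38°  ✓
  (4,5): δ = 111.19°  ·
  (4,6): δ = 58.41°  ·
  (5,6): δ = 127.21°  ·
antipodal pairs: 6

count = 6; pairs: (0,2), (0,3), (0,4), (1,5), (2,6), (3,6)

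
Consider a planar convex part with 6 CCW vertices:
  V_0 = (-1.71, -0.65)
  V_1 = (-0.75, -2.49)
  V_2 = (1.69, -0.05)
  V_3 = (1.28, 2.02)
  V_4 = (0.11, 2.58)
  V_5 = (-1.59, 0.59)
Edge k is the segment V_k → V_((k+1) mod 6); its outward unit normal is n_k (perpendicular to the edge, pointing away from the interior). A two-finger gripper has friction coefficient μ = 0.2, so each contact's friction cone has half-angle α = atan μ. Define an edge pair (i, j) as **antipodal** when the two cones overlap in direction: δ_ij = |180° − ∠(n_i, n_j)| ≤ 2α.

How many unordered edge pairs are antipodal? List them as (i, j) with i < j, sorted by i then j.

count = 3; pairs: (0,2), (1,4), (2,5)

α = atan 0.2 = 11.31°;  2α = 22.62°
n_0 = (-0.8866, -0.4626)
n_1 = (+0.7071, -0.7071)
n_2 = (+0.9809, +0.1943)
n_3 = (+0.4317, +0.9020)
n_4 = (-0.7603, +0.6495)
n_5 = (-0.9954, +0.0963)
  (0,1): δ = 72.55°  ·
  (0,2): δ = 16.35°  ✓
  (0,3): δ = 36.87°  ·
  (0,4): δ = 111.94°  ·
  (0,5): δ = 146.92°  ·
  (1,2): δ = 123.80°  ·
  (1,3): δ = 70.58°  ·
  (1,4): δ = 4.49°  ✓
  (1,5): δ = 39.47°  ·
  (2,3): δ = 126.78°  ·
  (2,4): δ = 51.71°  ·
  (2,5): δ = 16.73°  ✓
  (3,4): δ = 104.93°  ·
  (3,5): δ = 69.95°  ·
  (4,5): δ = 145.02°  ·
antipodal pairs: 3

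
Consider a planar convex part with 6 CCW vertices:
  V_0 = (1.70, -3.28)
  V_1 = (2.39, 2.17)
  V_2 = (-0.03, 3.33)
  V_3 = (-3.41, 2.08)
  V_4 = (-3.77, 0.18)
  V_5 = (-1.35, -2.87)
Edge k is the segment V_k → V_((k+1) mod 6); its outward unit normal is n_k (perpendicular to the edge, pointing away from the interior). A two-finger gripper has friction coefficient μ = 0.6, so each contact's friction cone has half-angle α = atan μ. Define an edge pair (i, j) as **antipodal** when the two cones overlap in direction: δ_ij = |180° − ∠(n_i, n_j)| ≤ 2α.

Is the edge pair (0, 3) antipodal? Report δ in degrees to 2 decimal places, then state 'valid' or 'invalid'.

δ = 3.51°, valid

α = atan 0.6 = 30.96°;  2α = 61.93°
edge 0: e_0 = (+0.69, +5.45);  n_0 = (+0.9921, -0.1256)
edge 3: e_3 = (-0.36, -1.90);  n_3 = (-0.9825, +0.1862)
∠(n_0, n_3) = 176.49°
δ = |180° − 176.49°| = 3.51°
3.51° ≤ 2α = 61.93°  →  valid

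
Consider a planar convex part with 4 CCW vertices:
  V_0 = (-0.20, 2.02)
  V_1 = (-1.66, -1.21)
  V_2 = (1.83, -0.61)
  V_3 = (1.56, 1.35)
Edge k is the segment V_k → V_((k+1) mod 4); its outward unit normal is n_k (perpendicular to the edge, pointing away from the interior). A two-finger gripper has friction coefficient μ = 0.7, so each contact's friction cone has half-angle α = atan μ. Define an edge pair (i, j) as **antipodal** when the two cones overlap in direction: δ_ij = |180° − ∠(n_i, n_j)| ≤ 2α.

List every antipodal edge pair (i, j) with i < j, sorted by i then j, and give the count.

count = 3; pairs: (0,1), (0,2), (1,3)

α = atan 0.7 = 34.99°;  2α = 69.98°
n_0 = (-0.9112, +0.4119)
n_1 = (+0.1694, -0.9855)
n_2 = (+0.9906, +0.1365)
n_3 = (+0.3558, +0.9346)
  (0,1): δ = 55.92°  ✓
  (0,2): δ = 32.17°  ✓
  (0,3): δ = 93.48°  ·
  (1,2): δ = 91.91°  ·
  (1,3): δ = 30.60°  ✓
  (2,3): δ = 118.68°  ·
antipodal pairs: 3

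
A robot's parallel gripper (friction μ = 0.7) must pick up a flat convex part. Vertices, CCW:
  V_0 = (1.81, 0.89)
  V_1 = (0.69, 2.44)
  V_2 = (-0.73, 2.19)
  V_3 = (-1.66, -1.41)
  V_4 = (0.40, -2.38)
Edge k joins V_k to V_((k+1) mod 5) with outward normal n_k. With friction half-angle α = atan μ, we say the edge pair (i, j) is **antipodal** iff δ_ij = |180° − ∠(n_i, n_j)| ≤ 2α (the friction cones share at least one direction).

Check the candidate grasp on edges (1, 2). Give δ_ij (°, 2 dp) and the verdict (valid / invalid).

α = atan 0.7 = 34.99°;  2α = 69.98°
edge 1: e_1 = (-1.42, -0.25);  n_1 = (-0.1734, +0.9849)
edge 2: e_2 = (-0.93, -3.60);  n_2 = (-0.9682, +0.2501)
∠(n_1, n_2) = 65.53°
δ = |180° − 65.53°| = 114.47°
114.47° > 2α = 69.98°  →  invalid

δ = 114.47°, invalid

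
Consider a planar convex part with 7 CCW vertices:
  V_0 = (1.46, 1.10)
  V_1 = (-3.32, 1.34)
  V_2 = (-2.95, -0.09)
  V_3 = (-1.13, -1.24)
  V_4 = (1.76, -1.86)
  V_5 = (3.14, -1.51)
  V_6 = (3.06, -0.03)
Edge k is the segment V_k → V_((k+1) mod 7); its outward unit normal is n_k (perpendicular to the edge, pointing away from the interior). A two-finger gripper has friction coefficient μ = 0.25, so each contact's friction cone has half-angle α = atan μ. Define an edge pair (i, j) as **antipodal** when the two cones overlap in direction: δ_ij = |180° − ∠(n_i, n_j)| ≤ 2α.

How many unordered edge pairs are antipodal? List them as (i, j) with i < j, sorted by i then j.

count = 5; pairs: (0,3), (0,4), (1,5), (2,6), (3,6)

α = atan 0.25 = 14.04°;  2α = 28.07°
n_0 = (+0.0501, +0.9987)
n_1 = (-0.9681, -0.2505)
n_2 = (-0.5342, -0.8454)
n_3 = (-0.2098, -0.9778)
n_4 = (+0.2458, -0.9693)
n_5 = (+0.9985, +0.0540)
n_6 = (+0.5769, +0.8168)
  (0,1): δ = 72.62°  ·
  (0,2): δ = 29.41°  ·
  (0,3): δ = 9.23°  ✓
  (0,4): δ = 17.11°  ✓
  (0,5): δ = 95.97°  ·
  (0,6): δ = 147.64°  ·
  (1,2): δ = 136.79°  ·
  (1,3): δ = 116.61°  ·
  (1,4): δ = 90.28°  ·
  (1,5): δ = 11.41°  ✓
  (1,6): δ = 40.26°  ·
  (2,3): δ = 159.82°  ·
  (2,4): δ = 133.48°  ·
  (2,5): δ = 54.62°  ·
  (2,6): δ = 2.94°  ✓
  (3,4): δ = 153.66°  ·
  (3,5): δ = 74.80°  ·
  (3,6): δ = 23.12°  ✓
  (4,5): δ = 101.14°  ·
  (4,6): δ = 49.46°  ·
  (5,6): δ = 128.33°  ·
antipodal pairs: 5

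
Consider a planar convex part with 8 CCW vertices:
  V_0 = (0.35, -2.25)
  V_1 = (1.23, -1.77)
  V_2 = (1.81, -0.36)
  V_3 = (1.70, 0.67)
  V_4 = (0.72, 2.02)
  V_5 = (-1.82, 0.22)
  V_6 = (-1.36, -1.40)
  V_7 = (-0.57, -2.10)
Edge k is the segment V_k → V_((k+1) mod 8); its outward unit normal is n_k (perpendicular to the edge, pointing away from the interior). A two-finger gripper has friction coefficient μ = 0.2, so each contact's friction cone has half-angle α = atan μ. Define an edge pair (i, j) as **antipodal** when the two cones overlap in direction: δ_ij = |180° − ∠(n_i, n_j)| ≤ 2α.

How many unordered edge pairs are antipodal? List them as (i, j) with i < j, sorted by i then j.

α = atan 0.2 = 11.31°;  2α = 22.62°
n_0 = (+0.4789, -0.8779)
n_1 = (+0.9248, -0.3804)
n_2 = (+0.9943, +0.1062)
n_3 = (+0.8093, +0.5875)
n_4 = (-0.5782, +0.8159)
n_5 = (-0.9620, -0.2732)
n_6 = (-0.6632, -0.7485)
n_7 = (-0.1609, -0.9870)
  (0,1): δ = 140.97°  ·
  (0,2): δ = 112.51°  ·
  (0,3): δ = 82.63°  ·
  (0,4): δ = 6.71°  ✓
  (0,5): δ = 77.24°  ·
  (0,6): δ = 109.85°  ·
  (0,7): δ = 142.13°  ·
  (1,2): δ = 151.54°  ·
  (1,3): δ = 121.66°  ·
  (1,4): δ = 32.32°  ·
  (1,5): δ = 38.21°  ·
  (1,6): δ = 70.82°  ·
  (1,7): δ = 103.10°  ·
  (2,3): δ = 150.12°  ·
  (2,4): δ = 60.77°  ·
  (2,5): δ = 9.76°  ✓
  (2,6): δ = 42.36°  ·
  (2,7): δ = 74.64°  ·
  (3,4): δ = 90.65°  ·
  (3,5): δ = 20.12°  ✓
  (3,6): δ = 12.48°  ✓
  (3,7): δ = 44.76°  ·
  (4,5): δ = 109.47°  ·
  (4,6): δ = 76.87°  ·
  (4,7): δ = 44.58°  ·
  (5,6): δ = 147.40°  ·
  (5,7): δ = 115.11°  ·
  (6,7): δ = 147.72°  ·
antipodal pairs: 4

count = 4; pairs: (0,4), (2,5), (3,5), (3,6)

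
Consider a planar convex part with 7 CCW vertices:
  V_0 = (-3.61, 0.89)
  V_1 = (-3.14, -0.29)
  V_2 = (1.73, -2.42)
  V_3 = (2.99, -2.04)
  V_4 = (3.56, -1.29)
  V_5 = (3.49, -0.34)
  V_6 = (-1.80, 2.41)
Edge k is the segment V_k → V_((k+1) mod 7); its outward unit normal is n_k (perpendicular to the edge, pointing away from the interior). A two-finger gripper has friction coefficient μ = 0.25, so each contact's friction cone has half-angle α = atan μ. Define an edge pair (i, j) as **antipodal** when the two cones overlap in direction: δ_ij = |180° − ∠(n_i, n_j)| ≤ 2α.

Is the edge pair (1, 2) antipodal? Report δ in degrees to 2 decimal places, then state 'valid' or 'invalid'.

δ = 139.59°, invalid

α = atan 0.25 = 14.04°;  2α = 28.07°
edge 1: e_1 = (+4.87, -2.13);  n_1 = (-0.4007, -0.9162)
edge 2: e_2 = (+1.26, +0.38);  n_2 = (+0.2887, -0.9574)
∠(n_1, n_2) = 40.41°
δ = |180° − 40.41°| = 139.59°
139.59° > 2α = 28.07°  →  invalid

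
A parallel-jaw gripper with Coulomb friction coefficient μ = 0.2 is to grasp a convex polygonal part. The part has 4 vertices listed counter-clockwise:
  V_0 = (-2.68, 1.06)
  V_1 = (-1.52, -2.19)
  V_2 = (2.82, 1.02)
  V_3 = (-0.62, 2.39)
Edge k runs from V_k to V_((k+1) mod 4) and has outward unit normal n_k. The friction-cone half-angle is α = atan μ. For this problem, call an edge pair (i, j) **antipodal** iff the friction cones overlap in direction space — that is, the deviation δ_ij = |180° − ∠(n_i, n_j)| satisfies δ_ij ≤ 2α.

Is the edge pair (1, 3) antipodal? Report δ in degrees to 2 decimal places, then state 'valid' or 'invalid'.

α = atan 0.2 = 11.31°;  2α = 22.62°
edge 1: e_1 = (+4.34, +3.21);  n_1 = (+0.5947, -0.8040)
edge 3: e_3 = (-2.06, -1.33);  n_3 = (-0.5424, +0.8401)
∠(n_1, n_3) = 176.36°
δ = |180° − 176.36°| = 3.64°
3.64° ≤ 2α = 22.62°  →  valid

δ = 3.64°, valid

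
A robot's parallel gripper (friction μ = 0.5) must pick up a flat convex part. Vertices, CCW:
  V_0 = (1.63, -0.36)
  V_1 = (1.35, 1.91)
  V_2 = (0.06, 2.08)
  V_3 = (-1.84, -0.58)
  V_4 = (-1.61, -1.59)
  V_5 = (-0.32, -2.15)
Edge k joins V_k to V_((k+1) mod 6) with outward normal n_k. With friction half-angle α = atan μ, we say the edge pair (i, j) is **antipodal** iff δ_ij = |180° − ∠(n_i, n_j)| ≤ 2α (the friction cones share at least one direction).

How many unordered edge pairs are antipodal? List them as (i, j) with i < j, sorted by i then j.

α = atan 0.5 = 26.57°;  2α = 53.13°
n_0 = (+0.9925, +0.1224)
n_1 = (+0.1307, +0.9914)
n_2 = (-0.8137, +0.5812)
n_3 = (-0.9750, -0.2220)
n_4 = (-0.3982, -0.9173)
n_5 = (+0.6762, -0.7367)
  (0,1): δ = 104.54°  ·
  (0,2): δ = 42.57°  ✓
  (0,3): δ = 5.80°  ✓
  (0,4): δ = 59.50°  ·
  (0,5): δ = 125.52°  ·
  (1,2): δ = 118.03°  ·
  (1,3): δ = 69.66°  ·
  (1,4): δ = 15.96°  ✓
  (1,5): δ = 50.06°  ✓
  (2,3): δ = 131.63°  ·
  (2,4): δ = 77.93°  ·
  (2,5): δ = 11.91°  ✓
  (3,4): δ = 126.29°  ·
  (3,5): δ = 60.28°  ·
  (4,5): δ = 113.98°  ·
antipodal pairs: 5

count = 5; pairs: (0,2), (0,3), (1,4), (1,5), (2,5)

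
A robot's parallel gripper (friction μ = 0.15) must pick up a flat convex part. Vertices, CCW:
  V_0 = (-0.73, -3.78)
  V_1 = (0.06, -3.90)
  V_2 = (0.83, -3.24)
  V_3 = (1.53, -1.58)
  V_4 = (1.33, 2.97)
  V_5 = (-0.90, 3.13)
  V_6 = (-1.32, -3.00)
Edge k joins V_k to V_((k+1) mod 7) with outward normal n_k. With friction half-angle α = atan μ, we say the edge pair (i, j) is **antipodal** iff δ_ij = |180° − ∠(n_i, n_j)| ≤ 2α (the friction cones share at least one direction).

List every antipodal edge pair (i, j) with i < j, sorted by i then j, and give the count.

count = 2; pairs: (0,4), (3,5)

α = atan 0.15 = 8.53°;  2α = 17.06°
n_0 = (-0.1502, -0.9887)
n_1 = (+0.6508, -0.7593)
n_2 = (+0.9214, -0.3886)
n_3 = (+0.9990, +0.0439)
n_4 = (+0.0716, +0.9974)
n_5 = (-0.9977, +0.0684)
n_6 = (-0.7975, -0.6033)
  (0,1): δ = 130.76°  ·
  (0,2): δ = 104.23°  ·
  (0,3): δ = 78.85°  ·
  (0,4): δ = 4.53°  ✓
  (0,5): δ = 94.72°  ·
  (0,6): δ = 135.74°  ·
  (1,2): δ = 153.47°  ·
  (1,3): δ = 128.08°  ·
  (1,4): δ = 44.71°  ·
  (1,5): δ = 45.48°  ·
  (1,6): δ = 86.50°  ·
  (2,3): δ = 154.62°  ·
  (2,4): δ = 71.24°  ·
  (2,5): δ = 18.94°  ·
  (2,6): δ = 59.97°  ·
  (3,4): δ = 96.62°  ·
  (3,5): δ = 6.44°  ✓
  (3,6): δ = 34.59°  ·
  (4,5): δ = 89.82°  ·
  (4,6): δ = 48.79°  ·
  (5,6): δ = 138.98°  ·
antipodal pairs: 2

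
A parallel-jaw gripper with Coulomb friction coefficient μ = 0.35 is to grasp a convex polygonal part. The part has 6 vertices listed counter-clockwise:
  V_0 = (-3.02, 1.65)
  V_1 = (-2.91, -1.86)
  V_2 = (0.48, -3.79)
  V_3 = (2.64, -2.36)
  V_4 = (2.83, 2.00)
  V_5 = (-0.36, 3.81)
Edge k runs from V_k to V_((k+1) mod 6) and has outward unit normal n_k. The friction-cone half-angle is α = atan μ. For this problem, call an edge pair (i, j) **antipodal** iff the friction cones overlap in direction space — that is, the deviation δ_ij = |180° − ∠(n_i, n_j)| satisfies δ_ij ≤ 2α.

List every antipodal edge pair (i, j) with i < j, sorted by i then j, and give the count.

count = 3; pairs: (0,3), (1,4), (2,5)

α = atan 0.35 = 19.29°;  2α = 38.58°
n_0 = (-0.9995, -0.0313)
n_1 = (-0.4948, -0.8690)
n_2 = (+0.5520, -0.8338)
n_3 = (+0.9991, -0.0435)
n_4 = (+0.4935, +0.8697)
n_5 = (-0.6304, +0.7763)
  (0,1): δ = 121.45°  ·
  (0,2): δ = 58.29°  ·
  (0,3): δ = 4.29°  ✓
  (0,4): δ = 58.63°  ·
  (0,5): δ = 127.28°  ·
  (1,2): δ = 116.84°  ·
  (1,3): δ = 62.84°  ·
  (1,4): δ = 0.08°  ✓
  (1,5): δ = 68.73°  ·
  (2,3): δ = 126.00°  ·
  (2,4): δ = 63.08°  ·
  (2,5): δ = 5.57°  ✓
  (3,4): δ = 117.08°  ·
  (3,5): δ = 48.43°  ·
  (4,5): δ = 111.35°  ·
antipodal pairs: 3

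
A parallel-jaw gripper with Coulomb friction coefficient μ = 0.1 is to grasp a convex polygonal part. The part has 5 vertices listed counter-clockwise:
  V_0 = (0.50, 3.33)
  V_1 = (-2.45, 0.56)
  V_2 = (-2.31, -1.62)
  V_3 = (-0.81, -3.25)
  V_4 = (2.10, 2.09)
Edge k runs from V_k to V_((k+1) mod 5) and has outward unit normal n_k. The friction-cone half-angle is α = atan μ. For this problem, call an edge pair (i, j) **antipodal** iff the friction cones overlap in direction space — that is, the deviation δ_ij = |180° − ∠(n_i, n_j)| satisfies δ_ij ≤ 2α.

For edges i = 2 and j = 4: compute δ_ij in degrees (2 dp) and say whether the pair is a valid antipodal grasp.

δ = 9.60°, valid

α = atan 0.1 = 5.71°;  2α = 11.42°
edge 2: e_2 = (+1.50, -1.63);  n_2 = (-0.7358, -0.6772)
edge 4: e_4 = (-1.60, +1.24);  n_4 = (+0.6126, +0.7904)
∠(n_2, n_4) = 170.40°
δ = |180° − 170.40°| = 9.60°
9.60° ≤ 2α = 11.42°  →  valid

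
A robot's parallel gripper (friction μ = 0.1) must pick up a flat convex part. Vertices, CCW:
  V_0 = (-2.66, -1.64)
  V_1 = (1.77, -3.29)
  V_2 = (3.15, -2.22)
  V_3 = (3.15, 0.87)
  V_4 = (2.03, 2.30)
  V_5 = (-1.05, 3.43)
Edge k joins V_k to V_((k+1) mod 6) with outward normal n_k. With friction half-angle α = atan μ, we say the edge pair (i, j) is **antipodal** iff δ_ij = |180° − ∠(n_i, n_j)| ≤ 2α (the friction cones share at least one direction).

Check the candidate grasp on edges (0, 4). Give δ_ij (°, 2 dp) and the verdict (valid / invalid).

δ = 0.28°, valid

α = atan 0.1 = 5.71°;  2α = 11.42°
edge 0: e_0 = (+4.43, -1.65);  n_0 = (-0.3490, -0.9371)
edge 4: e_4 = (-3.08, +1.13);  n_4 = (+0.3444, +0.9388)
∠(n_0, n_4) = 179.72°
δ = |180° − 179.72°| = 0.28°
0.28° ≤ 2α = 11.42°  →  valid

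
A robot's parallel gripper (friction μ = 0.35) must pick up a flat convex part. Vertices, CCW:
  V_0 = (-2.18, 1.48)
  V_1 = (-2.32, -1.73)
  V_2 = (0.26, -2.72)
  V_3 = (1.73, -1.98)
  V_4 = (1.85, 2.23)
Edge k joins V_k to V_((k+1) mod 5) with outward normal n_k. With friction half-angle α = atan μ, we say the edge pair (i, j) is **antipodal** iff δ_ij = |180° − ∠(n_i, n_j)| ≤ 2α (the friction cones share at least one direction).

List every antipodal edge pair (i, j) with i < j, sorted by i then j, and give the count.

count = 3; pairs: (0,3), (1,4), (2,4)

α = atan 0.35 = 19.29°;  2α = 38.58°
n_0 = (-0.9991, +0.0436)
n_1 = (-0.3583, -0.9336)
n_2 = (+0.4496, -0.8932)
n_3 = (+0.9996, -0.0285)
n_4 = (-0.1830, +0.9831)
  (0,1): δ = 108.50°  ·
  (0,2): δ = 60.78°  ·
  (0,3): δ = 0.86°  ✓
  (0,4): δ = 103.04°  ·
  (1,2): δ = 132.29°  ·
  (1,3): δ = 70.64°  ·
  (1,4): δ = 31.54°  ✓
  (2,3): δ = 118.35°  ·
  (2,4): δ = 16.18°  ✓
  (3,4): δ = 77.82°  ·
antipodal pairs: 3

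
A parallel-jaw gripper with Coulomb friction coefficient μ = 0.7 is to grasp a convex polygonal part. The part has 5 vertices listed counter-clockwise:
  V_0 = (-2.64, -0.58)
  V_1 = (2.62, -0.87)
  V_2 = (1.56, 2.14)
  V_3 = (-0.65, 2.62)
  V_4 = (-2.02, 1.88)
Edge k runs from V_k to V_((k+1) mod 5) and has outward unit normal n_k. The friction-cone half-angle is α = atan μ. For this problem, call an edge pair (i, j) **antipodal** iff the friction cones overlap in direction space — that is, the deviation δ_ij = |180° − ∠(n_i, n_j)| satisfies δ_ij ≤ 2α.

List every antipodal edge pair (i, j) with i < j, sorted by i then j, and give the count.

α = atan 0.7 = 34.99°;  2α = 69.98°
n_0 = (-0.0550, -0.9985)
n_1 = (+0.9432, +0.3322)
n_2 = (+0.2122, +0.9772)
n_3 = (-0.4752, +0.8799)
n_4 = (-0.9697, +0.2444)
  (0,1): δ = 67.44°  ✓
  (0,2): δ = 9.10°  ✓
  (0,3): δ = 31.53°  ✓
  (0,4): δ = 79.01°  ·
  (1,2): δ = 121.65°  ·
  (1,3): δ = 81.02°  ·
  (1,4): δ = 33.55°  ✓
  (2,3): δ = 139.37°  ·
  (2,4): δ = 91.89°  ·
  (3,4): δ = 132.52°  ·
antipodal pairs: 4

count = 4; pairs: (0,1), (0,2), (0,3), (1,4)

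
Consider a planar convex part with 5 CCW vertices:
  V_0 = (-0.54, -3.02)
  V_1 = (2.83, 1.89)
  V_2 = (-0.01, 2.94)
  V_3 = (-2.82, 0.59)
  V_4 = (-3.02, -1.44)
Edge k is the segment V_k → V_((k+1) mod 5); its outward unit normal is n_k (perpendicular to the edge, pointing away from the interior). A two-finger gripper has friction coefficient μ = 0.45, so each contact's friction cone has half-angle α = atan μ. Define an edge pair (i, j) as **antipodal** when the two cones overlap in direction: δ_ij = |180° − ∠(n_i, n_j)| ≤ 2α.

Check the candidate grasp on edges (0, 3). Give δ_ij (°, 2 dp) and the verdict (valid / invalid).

δ = 28.84°, valid

α = atan 0.45 = 24.23°;  2α = 48.46°
edge 0: e_0 = (+3.37, +4.91);  n_0 = (+0.8245, -0.5659)
edge 3: e_3 = (-0.20, -2.03);  n_3 = (-0.9952, +0.0980)
∠(n_0, n_3) = 151.16°
δ = |180° − 151.16°| = 28.84°
28.84° ≤ 2α = 48.46°  →  valid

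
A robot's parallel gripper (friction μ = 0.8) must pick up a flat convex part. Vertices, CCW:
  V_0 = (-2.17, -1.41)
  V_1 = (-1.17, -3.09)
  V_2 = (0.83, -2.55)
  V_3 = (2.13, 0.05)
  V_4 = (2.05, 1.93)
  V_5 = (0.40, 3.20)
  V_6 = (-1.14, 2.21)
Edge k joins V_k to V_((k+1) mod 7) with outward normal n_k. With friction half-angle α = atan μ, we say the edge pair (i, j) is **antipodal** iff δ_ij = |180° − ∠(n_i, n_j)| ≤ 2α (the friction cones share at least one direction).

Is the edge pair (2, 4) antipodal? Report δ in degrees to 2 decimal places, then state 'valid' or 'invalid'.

α = atan 0.8 = 38.66°;  2α = 77.32°
edge 2: e_2 = (+1.30, +2.60);  n_2 = (+0.8944, -0.4472)
edge 4: e_4 = (-1.65, +1.27);  n_4 = (+0.6099, +0.7924)
∠(n_2, n_4) = 78.98°
δ = |180° − 78.98°| = 101.02°
101.02° > 2α = 77.32°  →  invalid

δ = 101.02°, invalid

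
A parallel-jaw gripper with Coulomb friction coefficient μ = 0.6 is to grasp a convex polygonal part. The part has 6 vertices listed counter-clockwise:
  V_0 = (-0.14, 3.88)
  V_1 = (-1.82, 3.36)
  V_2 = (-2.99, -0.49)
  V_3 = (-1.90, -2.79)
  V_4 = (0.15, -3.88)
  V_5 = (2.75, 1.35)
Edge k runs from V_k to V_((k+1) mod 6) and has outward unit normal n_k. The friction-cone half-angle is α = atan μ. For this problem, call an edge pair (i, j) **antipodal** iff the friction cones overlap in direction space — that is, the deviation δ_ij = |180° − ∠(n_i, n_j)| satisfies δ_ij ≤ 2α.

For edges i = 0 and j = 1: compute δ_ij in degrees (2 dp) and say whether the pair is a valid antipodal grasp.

δ = 124.10°, invalid

α = atan 0.6 = 30.96°;  2α = 61.93°
edge 0: e_0 = (-1.68, -0.52);  n_0 = (-0.2957, +0.9553)
edge 1: e_1 = (-1.17, -3.85);  n_1 = (-0.9568, +0.2908)
∠(n_0, n_1) = 55.90°
δ = |180° − 55.90°| = 124.10°
124.10° > 2α = 61.93°  →  invalid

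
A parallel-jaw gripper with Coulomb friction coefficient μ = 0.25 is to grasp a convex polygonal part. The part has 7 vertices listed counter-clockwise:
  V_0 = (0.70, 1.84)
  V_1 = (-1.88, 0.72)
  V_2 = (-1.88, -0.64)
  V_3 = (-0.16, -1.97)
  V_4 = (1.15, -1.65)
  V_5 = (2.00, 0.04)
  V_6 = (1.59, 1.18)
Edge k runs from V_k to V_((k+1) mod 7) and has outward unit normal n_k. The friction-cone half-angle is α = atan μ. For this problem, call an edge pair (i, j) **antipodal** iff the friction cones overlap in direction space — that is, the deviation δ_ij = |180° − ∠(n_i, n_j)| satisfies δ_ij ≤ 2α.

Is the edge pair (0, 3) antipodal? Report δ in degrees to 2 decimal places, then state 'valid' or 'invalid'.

δ = 9.74°, valid

α = atan 0.25 = 14.04°;  2α = 28.07°
edge 0: e_0 = (-2.58, -1.12);  n_0 = (-0.3982, +0.9173)
edge 3: e_3 = (+1.31, +0.32);  n_3 = (+0.2373, -0.9714)
∠(n_0, n_3) = 170.26°
δ = |180° − 170.26°| = 9.74°
9.74° ≤ 2α = 28.07°  →  valid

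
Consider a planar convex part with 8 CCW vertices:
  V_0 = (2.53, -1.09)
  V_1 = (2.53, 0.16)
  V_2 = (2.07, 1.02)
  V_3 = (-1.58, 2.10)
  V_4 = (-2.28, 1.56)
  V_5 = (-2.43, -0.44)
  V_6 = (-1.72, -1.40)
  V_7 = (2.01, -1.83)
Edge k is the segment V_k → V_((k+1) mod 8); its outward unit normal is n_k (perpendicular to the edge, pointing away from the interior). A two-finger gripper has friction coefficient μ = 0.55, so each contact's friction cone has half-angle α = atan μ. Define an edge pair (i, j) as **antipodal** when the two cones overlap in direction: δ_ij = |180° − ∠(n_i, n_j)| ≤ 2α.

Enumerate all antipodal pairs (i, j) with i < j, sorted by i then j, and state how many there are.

count = 11; pairs: (0,3), (0,4), (0,5), (1,4), (1,5), (1,6), (2,5), (2,6), (3,6), (3,7), (4,7)

α = atan 0.55 = 28.81°;  2α = 57.62°
n_0 = (+1.0000, -0.0000)
n_1 = (+0.8818, +0.4717)
n_2 = (+0.2837, +0.9589)
n_3 = (-0.6108, +0.7918)
n_4 = (-0.9972, +0.0748)
n_5 = (-0.8040, -0.5946)
n_6 = (-0.1145, -0.9934)
n_7 = (+0.8182, -0.5749)
  (0,1): δ = 151.86°  ·
  (0,2): δ = 106.48°  ·
  (0,3): δ = 52.35°  ✓
  (0,4): δ = 4.29°  ✓
  (0,5): δ = 36.49°  ✓
  (0,6): δ = 83.42°  ·
  (0,7): δ = 144.90°  ·
  (1,2): δ = 134.62°  ·
  (1,3): δ = 80.49°  ·
  (1,4): δ = 32.43°  ✓
  (1,5): δ = 8.34°  ✓
  (1,6): δ = 55.28°  ✓
  (1,7): δ = 116.76°  ·
  (2,3): δ = 125.87°  ·
  (2,4): δ = 77.81°  ·
  (2,5): δ = 37.03°  ✓
  (2,6): δ = 9.91°  ✓
  (2,7): δ = 71.39°  ·
  (3,4): δ = 131.94°  ·
  (3,5): δ = 91.16°  ·
  (3,6): δ = 44.22°  ✓
  (3,7): δ = 17.26°  ✓
  (4,5): δ = 139.22°  ·
  (4,6): δ = 92.29°  ·
  (4,7): δ = 30.81°  ✓
  (5,6): δ = 133.06°  ·
  (5,7): δ = 71.58°  ·
  (6,7): δ = 118.52°  ·
antipodal pairs: 11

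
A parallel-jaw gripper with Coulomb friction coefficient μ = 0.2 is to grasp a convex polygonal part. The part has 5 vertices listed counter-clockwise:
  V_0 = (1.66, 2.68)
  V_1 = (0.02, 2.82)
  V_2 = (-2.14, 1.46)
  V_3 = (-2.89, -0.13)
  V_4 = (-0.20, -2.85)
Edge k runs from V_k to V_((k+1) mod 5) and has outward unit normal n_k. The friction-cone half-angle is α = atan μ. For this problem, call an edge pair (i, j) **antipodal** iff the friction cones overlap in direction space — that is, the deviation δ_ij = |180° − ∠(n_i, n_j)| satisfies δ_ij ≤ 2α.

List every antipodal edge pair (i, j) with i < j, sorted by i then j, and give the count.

α = atan 0.2 = 11.31°;  2α = 22.62°
n_0 = (+0.0851, +0.9964)
n_1 = (-0.5328, +0.8462)
n_2 = (-0.9044, +0.4266)
n_3 = (-0.7110, -0.7032)
n_4 = (+0.9478, -0.3188)
  (0,1): δ = 142.92°  ·
  (0,2): δ = 110.37°  ·
  (0,3): δ = 40.44°  ·
  (0,4): δ = 76.29°  ·
  (1,2): δ = 147.45°  ·
  (1,3): δ = 77.51°  ·
  (1,4): δ = 39.21°  ·
  (2,3): δ = 110.06°  ·
  (2,4): δ = 6.66°  ✓
  (3,4): δ = 63.27°  ·
antipodal pairs: 1

count = 1; pairs: (2,4)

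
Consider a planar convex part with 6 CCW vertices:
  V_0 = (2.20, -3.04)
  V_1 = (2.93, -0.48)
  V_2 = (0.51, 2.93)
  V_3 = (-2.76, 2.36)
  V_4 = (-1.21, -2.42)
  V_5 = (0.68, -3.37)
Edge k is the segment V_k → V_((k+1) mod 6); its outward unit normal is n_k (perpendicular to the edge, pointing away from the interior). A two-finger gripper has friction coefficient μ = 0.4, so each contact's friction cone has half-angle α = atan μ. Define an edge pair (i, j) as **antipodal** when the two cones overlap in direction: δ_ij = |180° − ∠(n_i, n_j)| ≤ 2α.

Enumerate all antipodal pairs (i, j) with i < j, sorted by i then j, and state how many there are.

α = atan 0.4 = 21.80°;  2α = 43.60°
n_0 = (+0.9617, -0.2742)
n_1 = (+0.8155, +0.5787)
n_2 = (-0.1717, +0.9851)
n_3 = (-0.9512, -0.3085)
n_4 = (-0.4491, -0.8935)
n_5 = (+0.2122, -0.9772)
  (0,1): δ = 128.72°  ·
  (0,2): δ = 64.20°  ·
  (0,3): δ = 33.88°  ✓
  (0,4): δ = 79.23°  ·
  (0,5): δ = 118.16°  ·
  (1,2): δ = 115.47°  ·
  (1,3): δ = 17.40°  ✓
  (1,4): δ = 27.95°  ✓
  (1,5): δ = 66.89°  ·
  (2,3): δ = 81.92°  ·
  (2,4): δ = 36.57°  ✓
  (2,5): δ = 2.36°  ✓
  (3,4): δ = 134.65°  ·
  (3,5): δ = 95.72°  ·
  (4,5): δ = 141.06°  ·
antipodal pairs: 5

count = 5; pairs: (0,3), (1,3), (1,4), (2,4), (2,5)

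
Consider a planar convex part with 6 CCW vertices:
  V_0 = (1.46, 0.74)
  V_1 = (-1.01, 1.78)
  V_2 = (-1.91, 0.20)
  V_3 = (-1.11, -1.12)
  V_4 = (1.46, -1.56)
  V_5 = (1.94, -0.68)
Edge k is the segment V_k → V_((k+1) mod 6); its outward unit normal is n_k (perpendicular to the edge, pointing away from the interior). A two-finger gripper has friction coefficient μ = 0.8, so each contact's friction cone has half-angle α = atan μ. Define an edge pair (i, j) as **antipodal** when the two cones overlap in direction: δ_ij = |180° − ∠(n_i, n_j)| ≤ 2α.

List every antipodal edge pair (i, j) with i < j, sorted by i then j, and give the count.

α = atan 0.8 = 38.66°;  2α = 77.32°
n_0 = (+0.3881, +0.9216)
n_1 = (-0.8689, +0.4950)
n_2 = (-0.8552, -0.5183)
n_3 = (-0.1688, -0.9857)
n_4 = (+0.8779, -0.4789)
n_5 = (+0.9473, +0.3202)
  (0,1): δ = 96.83°  ·
  (0,2): δ = 35.95°  ✓
  (0,3): δ = 13.12°  ✓
  (0,4): δ = 84.22°  ·
  (0,5): δ = 131.51°  ·
  (1,2): δ = 119.11°  ·
  (1,3): δ = 70.05°  ✓
  (1,4): δ = 1.06°  ✓
  (1,5): δ = 48.34°  ✓
  (2,3): δ = 130.93°  ·
  (2,4): δ = 59.83°  ✓
  (2,5): δ = 12.54°  ✓
  (3,4): δ = 108.90°  ·
  (3,5): δ = 61.61°  ✓
  (4,5): δ = 132.71°  ·
antipodal pairs: 8

count = 8; pairs: (0,2), (0,3), (1,3), (1,4), (1,5), (2,4), (2,5), (3,5)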